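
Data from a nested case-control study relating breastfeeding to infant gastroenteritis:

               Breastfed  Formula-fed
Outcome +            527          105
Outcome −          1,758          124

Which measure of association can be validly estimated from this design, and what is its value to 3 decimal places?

Reading the table with exposure as columns: a = 527 (Breastfed, case), b = 1758 (Breastfed, non-case), c = 105 (Formula-fed, case), d = 124.
This is a nested case-control study: participants were sampled on outcome status, so risks in the source population cannot be estimated directly — relative risk is not valid here. The odds ratio is the appropriate measure.
OR = (a·d)/(b·c) = (527 × 124) / (1758 × 105) = 65348 / 184590 = 0.35402

0.354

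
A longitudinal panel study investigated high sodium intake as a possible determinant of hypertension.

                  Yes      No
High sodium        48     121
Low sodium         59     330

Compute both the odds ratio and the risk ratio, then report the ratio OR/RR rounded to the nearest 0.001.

1.185

Cells: a = 48, b = 121, c = 59, d = 330.
OR = (48·330)/(121·59) = 15840/7139 = 2.21880
Risk in exposed = 48/169 = 0.28402; risk in unexposed = 59/389 = 0.15167; RR = 1.87263
OR/RR = 2.21880 / 1.87263 = 1.18486
The outcome is not rare, so the OR lies further from 1 than the RR.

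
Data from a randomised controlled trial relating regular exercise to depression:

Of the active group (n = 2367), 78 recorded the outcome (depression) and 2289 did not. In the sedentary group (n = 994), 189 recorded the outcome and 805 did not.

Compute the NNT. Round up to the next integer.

Risk in treated group = 78/2367 = 0.03295; risk in control = 189/994 = 0.19014.
Absolute risk reduction = 0.19014 − 0.03295 = 0.15719
NNT = 1 / ARR = 1 / 0.15719 = 6.362 → round up → 7

7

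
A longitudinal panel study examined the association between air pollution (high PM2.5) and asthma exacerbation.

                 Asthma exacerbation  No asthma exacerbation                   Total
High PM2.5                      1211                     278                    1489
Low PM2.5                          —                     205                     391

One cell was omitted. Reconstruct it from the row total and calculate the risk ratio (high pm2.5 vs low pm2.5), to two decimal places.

The missing cell is in the unexposed row: 391 − 205 = 186.
So a = 1211, b = 278, c = 186, d = 205.
RR = [a/(a+b)] / [c/(c+d)] = (1211/1489) / (186/391) = 0.81330/0.47570 = 1.70967

1.71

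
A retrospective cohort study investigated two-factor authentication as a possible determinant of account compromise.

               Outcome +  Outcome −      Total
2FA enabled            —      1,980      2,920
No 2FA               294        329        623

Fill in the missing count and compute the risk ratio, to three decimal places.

0.682

The missing cell is in the exposed row: 2920 − 1980 = 940.
So a = 940, b = 1980, c = 294, d = 329.
RR = [a/(a+b)] / [c/(c+d)] = (940/2920) / (294/623) = 0.32192/0.47191 = 0.68216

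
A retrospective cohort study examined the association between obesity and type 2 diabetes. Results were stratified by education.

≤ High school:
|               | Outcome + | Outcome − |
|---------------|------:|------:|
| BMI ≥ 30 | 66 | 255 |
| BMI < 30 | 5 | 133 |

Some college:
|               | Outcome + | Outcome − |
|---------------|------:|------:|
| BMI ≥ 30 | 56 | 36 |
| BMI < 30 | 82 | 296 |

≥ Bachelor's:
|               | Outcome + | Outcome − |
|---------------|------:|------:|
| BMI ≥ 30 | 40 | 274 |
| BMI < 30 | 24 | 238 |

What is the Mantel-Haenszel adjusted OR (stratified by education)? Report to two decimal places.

OR_MH = Σ(aᵢdᵢ/nᵢ) / Σ(bᵢcᵢ/nᵢ), where nᵢ is the stratum total.
Stratum 1 (≤ High school): n = 459; a·d/n = 66·133/459 = 19.1242; b·c/n = 255·5/459 = 2.7778
Stratum 2 (Some college): n = 470; a·d/n = 56·296/470 = 35.2681; b·c/n = 36·82/470 = 6.2809
Stratum 3 (≥ Bachelor's): n = 576; a·d/n = 40·238/576 = 16.5278; b·c/n = 274·24/576 = 11.4167
OR_MH = (19.1242 + 35.2681 + 16.5278) / (2.7778 + 6.2809 + 11.4167) = 70.9200 / 20.4753 = 3.46369

3.46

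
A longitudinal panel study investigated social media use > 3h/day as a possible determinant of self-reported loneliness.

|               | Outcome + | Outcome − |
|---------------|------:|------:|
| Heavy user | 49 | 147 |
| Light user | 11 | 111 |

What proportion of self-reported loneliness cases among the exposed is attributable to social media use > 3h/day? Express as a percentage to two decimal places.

63.93

Cells: a = 49, b = 147, c = 11, d = 111.
Risk in exposed = 49/196 = 0.25000; risk in unexposed = 11/122 = 0.09016.
RR = 0.25000/0.09016 = 2.77273
AR% = (RR − 1)/RR × 100 = (2.77273 − 1)/2.77273 × 100 = 63.9344%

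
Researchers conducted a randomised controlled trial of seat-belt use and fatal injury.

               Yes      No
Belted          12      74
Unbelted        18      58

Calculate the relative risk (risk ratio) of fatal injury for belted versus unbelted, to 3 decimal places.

Cells: a = 12, b = 74, c = 18, d = 58.
Risk in exposed = 12/86 = 0.13953; risk in unexposed = 18/76 = 0.23684.
RR = 0.13953 / 0.23684 = 0.58915
The risk is 41% lower among the exposed than among the unexposed.

0.589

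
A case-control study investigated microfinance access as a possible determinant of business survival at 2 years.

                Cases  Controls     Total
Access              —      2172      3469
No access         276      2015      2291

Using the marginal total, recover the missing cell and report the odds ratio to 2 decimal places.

4.36

The missing cell is in the exposed row: 3469 − 2172 = 1297.
So a = 1297, b = 2172, c = 276, d = 2015.
OR = (a·d)/(b·c) = (1297 × 2015) / (2172 × 276) = 2613455 / 599472 = 4.35959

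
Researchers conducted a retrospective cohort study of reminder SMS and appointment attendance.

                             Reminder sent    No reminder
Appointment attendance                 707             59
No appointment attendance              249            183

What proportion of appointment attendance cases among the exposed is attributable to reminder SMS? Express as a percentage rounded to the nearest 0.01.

Reading the table with exposure as columns: a = 707 (Reminder sent, case), b = 249 (Reminder sent, non-case), c = 59 (No reminder, case), d = 183.
Risk in exposed = 707/956 = 0.73954; risk in unexposed = 59/242 = 0.24380.
RR = 0.73954/0.24380 = 3.03337
AR% = (RR − 1)/RR × 100 = (3.03337 − 1)/3.03337 × 100 = 67.0333%

67.03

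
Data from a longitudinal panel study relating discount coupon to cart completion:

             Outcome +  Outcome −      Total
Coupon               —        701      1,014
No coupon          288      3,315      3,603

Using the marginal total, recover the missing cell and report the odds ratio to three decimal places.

5.139

The missing cell is in the exposed row: 1014 − 701 = 313.
So a = 313, b = 701, c = 288, d = 3315.
OR = (a·d)/(b·c) = (313 × 3315) / (701 × 288) = 1037595 / 201888 = 5.13946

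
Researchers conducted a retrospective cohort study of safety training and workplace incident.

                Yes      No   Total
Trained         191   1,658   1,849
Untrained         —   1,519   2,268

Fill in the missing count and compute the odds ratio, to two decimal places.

0.23

The missing cell is in the unexposed row: 2268 − 1519 = 749.
So a = 191, b = 1658, c = 749, d = 1519.
OR = (a·d)/(b·c) = (191 × 1519) / (1658 × 749) = 290129 / 1241842 = 0.23363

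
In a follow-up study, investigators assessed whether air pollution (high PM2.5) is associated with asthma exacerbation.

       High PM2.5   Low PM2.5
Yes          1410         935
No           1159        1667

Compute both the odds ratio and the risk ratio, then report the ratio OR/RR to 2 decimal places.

Reading the table with exposure as columns: a = 1410 (High PM2.5, case), b = 1159 (High PM2.5, non-case), c = 935 (Low PM2.5, case), d = 1667.
OR = (1410·1667)/(1159·935) = 2350470/1083665 = 2.16900
Risk in exposed = 1410/2569 = 0.54885; risk in unexposed = 935/2602 = 0.35934; RR = 1.52739
OR/RR = 2.16900 / 1.52739 = 1.42007
The outcome is not rare, so the OR lies further from 1 than the RR.

1.42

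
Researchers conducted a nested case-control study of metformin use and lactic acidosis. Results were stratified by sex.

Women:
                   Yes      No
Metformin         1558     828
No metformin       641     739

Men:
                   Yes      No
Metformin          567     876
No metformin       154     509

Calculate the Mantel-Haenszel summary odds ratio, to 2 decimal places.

2.16

OR_MH = Σ(aᵢdᵢ/nᵢ) / Σ(bᵢcᵢ/nᵢ), where nᵢ is the stratum total.
Stratum 1 (Women): n = 3766; a·d/n = 1558·739/3766 = 305.7254; b·c/n = 828·641/3766 = 140.9315
Stratum 2 (Men): n = 2106; a·d/n = 567·509/2106 = 137.0385; b·c/n = 876·154/2106 = 64.0570
OR_MH = (305.7254 + 137.0385) / (140.9315 + 64.0570) = 442.7639 / 204.9885 = 2.15995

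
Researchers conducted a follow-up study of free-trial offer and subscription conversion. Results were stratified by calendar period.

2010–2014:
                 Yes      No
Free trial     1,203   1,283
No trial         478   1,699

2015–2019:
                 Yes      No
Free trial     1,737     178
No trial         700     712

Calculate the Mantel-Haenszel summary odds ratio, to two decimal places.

4.79

OR_MH = Σ(aᵢdᵢ/nᵢ) / Σ(bᵢcᵢ/nᵢ), where nᵢ is the stratum total.
Stratum 1 (2010–2014): n = 4663; a·d/n = 1203·1699/4663 = 438.3223; b·c/n = 1283·478/4663 = 131.5192
Stratum 2 (2015–2019): n = 3327; a·d/n = 1737·712/3327 = 371.7295; b·c/n = 178·700/3327 = 37.4512
OR_MH = (438.3223 + 371.7295) / (131.5192 + 37.4512) = 810.0518 / 168.9704 = 4.79405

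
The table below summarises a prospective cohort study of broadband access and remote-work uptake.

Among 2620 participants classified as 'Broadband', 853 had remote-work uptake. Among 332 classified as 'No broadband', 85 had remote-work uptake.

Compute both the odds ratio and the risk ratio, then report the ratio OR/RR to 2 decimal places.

From the description: a = 853, b = 1767, c = 85, d = 247.
OR = (853·247)/(1767·85) = 210691/150195 = 1.40278
Risk in exposed = 853/2620 = 0.32557; risk in unexposed = 85/332 = 0.25602; RR = 1.27165
OR/RR = 1.40278 / 1.27165 = 1.10312
The outcome is not rare, so the OR lies further from 1 than the RR.

1.10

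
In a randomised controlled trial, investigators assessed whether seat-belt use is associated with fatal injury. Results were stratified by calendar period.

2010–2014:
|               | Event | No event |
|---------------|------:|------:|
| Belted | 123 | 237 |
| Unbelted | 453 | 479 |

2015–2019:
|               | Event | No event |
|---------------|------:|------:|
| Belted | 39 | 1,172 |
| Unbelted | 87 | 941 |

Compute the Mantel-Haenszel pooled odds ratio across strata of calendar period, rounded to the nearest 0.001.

OR_MH = Σ(aᵢdᵢ/nᵢ) / Σ(bᵢcᵢ/nᵢ), where nᵢ is the stratum total.
Stratum 1 (2010–2014): n = 1292; a·d/n = 123·479/1292 = 45.6014; b·c/n = 237·453/1292 = 83.0967
Stratum 2 (2015–2019): n = 2239; a·d/n = 39·941/2239 = 16.3908; b·c/n = 1172·87/2239 = 45.5400
OR_MH = (45.6014 + 16.3908) / (83.0967 + 45.5400) = 61.9922 / 128.6367 = 0.48192

0.482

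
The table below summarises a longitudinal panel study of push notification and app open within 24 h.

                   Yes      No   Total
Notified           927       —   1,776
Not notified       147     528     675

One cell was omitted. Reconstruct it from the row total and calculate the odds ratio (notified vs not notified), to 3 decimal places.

3.922

The missing cell is in the exposed row: 1776 − 927 = 849.
So a = 927, b = 849, c = 147, d = 528.
OR = (a·d)/(b·c) = (927 × 528) / (849 × 147) = 489456 / 124803 = 3.92183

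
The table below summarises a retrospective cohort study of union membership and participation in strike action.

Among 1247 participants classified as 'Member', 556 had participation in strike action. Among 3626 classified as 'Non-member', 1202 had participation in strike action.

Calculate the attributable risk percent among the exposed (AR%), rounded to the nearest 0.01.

From the description: a = 556, b = 691, c = 1202, d = 2424.
Risk in exposed = 556/1247 = 0.44587; risk in unexposed = 1202/3626 = 0.33149.
RR = 0.44587/0.33149 = 1.34503
AR% = (RR − 1)/RR × 100 = (1.34503 − 1)/1.34503 × 100 = 25.6522%

25.65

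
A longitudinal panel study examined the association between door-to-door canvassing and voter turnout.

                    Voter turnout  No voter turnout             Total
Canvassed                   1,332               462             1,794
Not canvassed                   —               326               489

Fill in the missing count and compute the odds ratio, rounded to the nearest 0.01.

5.77

The missing cell is in the unexposed row: 489 − 326 = 163.
So a = 1332, b = 462, c = 163, d = 326.
OR = (a·d)/(b·c) = (1332 × 326) / (462 × 163) = 434232 / 75306 = 5.76623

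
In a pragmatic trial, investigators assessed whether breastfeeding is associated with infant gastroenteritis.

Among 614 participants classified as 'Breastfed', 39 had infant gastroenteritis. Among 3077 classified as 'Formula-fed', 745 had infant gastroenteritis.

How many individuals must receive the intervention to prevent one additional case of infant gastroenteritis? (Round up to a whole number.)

6

Risk in treated group = 39/614 = 0.06352; risk in control = 745/3077 = 0.24212.
Absolute risk reduction = 0.24212 − 0.06352 = 0.17860
NNT = 1 / ARR = 1 / 0.17860 = 5.599 → round up → 6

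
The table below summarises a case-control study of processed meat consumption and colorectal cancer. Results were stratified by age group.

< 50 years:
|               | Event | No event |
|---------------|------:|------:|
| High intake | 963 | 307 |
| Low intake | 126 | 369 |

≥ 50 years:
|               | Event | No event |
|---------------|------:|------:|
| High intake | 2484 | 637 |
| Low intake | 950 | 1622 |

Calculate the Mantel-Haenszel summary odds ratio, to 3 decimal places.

OR_MH = Σ(aᵢdᵢ/nᵢ) / Σ(bᵢcᵢ/nᵢ), where nᵢ is the stratum total.
Stratum 1 (< 50 years): n = 1765; a·d/n = 963·369/1765 = 201.3297; b·c/n = 307·126/1765 = 21.9161
Stratum 2 (≥ 50 years): n = 5693; a·d/n = 2484·1622/5693 = 707.7197; b·c/n = 637·950/5693 = 106.2972
OR_MH = (201.3297 + 707.7197) / (21.9161 + 106.2972) = 909.0494 / 128.2134 = 7.09013

7.090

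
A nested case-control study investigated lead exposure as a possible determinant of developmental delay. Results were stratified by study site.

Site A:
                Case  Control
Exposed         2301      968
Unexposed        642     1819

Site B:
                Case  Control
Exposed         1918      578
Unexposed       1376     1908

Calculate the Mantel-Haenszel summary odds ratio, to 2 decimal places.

OR_MH = Σ(aᵢdᵢ/nᵢ) / Σ(bᵢcᵢ/nᵢ), where nᵢ is the stratum total.
Stratum 1 (Site A): n = 5730; a·d/n = 2301·1819/5730 = 730.4571; b·c/n = 968·642/5730 = 108.4565
Stratum 2 (Site B): n = 5780; a·d/n = 1918·1908/5780 = 633.1391; b·c/n = 578·1376/5780 = 137.6000
OR_MH = (730.4571 + 633.1391) / (108.4565 + 137.6000) = 1363.5962 / 246.0565 = 5.54180

5.54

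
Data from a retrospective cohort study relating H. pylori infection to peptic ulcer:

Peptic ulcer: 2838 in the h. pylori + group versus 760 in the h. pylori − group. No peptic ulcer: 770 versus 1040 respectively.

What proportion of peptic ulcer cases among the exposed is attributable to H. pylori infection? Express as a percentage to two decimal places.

46.32

From the description: a = 2838, b = 770, c = 760, d = 1040.
Risk in exposed = 2838/3608 = 0.78659; risk in unexposed = 760/1800 = 0.42222.
RR = 0.78659/0.42222 = 1.86297
AR% = (RR − 1)/RR × 100 = (1.86297 − 1)/1.86297 × 100 = 46.3221%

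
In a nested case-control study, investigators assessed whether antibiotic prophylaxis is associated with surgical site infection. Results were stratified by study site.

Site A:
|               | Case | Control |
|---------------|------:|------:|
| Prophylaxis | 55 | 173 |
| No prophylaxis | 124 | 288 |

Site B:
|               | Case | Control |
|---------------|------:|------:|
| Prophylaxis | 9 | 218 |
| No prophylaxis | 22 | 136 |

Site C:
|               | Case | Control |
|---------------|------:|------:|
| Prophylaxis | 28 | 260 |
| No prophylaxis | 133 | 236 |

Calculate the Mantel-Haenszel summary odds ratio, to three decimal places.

OR_MH = Σ(aᵢdᵢ/nᵢ) / Σ(bᵢcᵢ/nᵢ), where nᵢ is the stratum total.
Stratum 1 (Site A): n = 640; a·d/n = 55·288/640 = 24.7500; b·c/n = 173·124/640 = 33.5187
Stratum 2 (Site B): n = 385; a·d/n = 9·136/385 = 3.1792; b·c/n = 218·22/385 = 12.4571
Stratum 3 (Site C): n = 657; a·d/n = 28·236/657 = 10.0578; b·c/n = 260·133/657 = 52.6332
OR_MH = (24.7500 + 3.1792 + 10.0578) / (33.5187 + 12.4571 + 52.6332) = 37.9871 / 98.6091 = 0.38523

0.385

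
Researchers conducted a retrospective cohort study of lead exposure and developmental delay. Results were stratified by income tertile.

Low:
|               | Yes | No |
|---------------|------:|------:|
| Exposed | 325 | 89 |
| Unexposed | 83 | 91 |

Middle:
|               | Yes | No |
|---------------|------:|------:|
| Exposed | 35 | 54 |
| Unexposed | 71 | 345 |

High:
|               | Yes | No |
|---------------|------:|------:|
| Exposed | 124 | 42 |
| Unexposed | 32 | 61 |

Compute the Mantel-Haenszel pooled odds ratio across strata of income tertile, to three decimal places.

4.080

OR_MH = Σ(aᵢdᵢ/nᵢ) / Σ(bᵢcᵢ/nᵢ), where nᵢ is the stratum total.
Stratum 1 (Low): n = 588; a·d/n = 325·91/588 = 50.2976; b·c/n = 89·83/588 = 12.5629
Stratum 2 (Middle): n = 505; a·d/n = 35·345/505 = 23.9109; b·c/n = 54·71/505 = 7.5921
Stratum 3 (High): n = 259; a·d/n = 124·61/259 = 29.2046; b·c/n = 42·32/259 = 5.1892
OR_MH = (50.2976 + 23.9109 + 29.2046) / (12.5629 + 7.5921 + 5.1892) = 103.4131 / 25.3442 = 4.08035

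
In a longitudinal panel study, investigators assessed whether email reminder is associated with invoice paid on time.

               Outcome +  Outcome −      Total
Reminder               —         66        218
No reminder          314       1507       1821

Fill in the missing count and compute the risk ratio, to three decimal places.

The missing cell is in the exposed row: 218 − 66 = 152.
So a = 152, b = 66, c = 314, d = 1507.
RR = [a/(a+b)] / [c/(c+d)] = (152/218) / (314/1821) = 0.69725/0.17243 = 4.04359

4.044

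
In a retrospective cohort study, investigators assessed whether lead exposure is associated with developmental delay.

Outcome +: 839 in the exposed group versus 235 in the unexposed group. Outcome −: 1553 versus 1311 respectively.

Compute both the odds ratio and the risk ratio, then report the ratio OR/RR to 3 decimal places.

1.306

From the description: a = 839, b = 1553, c = 235, d = 1311.
OR = (839·1311)/(1553·235) = 1099929/364955 = 3.01388
Risk in exposed = 839/2392 = 0.35075; risk in unexposed = 235/1546 = 0.15201; RR = 2.30750
OR/RR = 3.01388 / 2.30750 = 1.30612
The outcome is not rare, so the OR lies further from 1 than the RR.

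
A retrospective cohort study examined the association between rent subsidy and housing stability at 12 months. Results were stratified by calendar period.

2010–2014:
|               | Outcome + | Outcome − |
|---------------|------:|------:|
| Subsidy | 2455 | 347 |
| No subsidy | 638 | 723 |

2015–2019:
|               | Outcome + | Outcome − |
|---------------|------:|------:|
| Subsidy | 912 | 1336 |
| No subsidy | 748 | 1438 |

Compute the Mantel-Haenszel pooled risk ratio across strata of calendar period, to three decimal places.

1.549

RR_MH = Σ(aᵢ·n₀ᵢ/nᵢ) / Σ(cᵢ·n₁ᵢ/nᵢ), with n₁ᵢ = aᵢ+bᵢ (exposed), n₀ᵢ = cᵢ+dᵢ (unexposed), nᵢ = n₁ᵢ+n₀ᵢ.
Stratum 1 (2010–2014): n₁ = 2802, n₀ = 1361, n = 4163; a·n₀/n = 2455·1361/4163 = 802.6075; c·n₁/n = 638·2802/4163 = 429.4201
Stratum 2 (2015–2019): n₁ = 2248, n₀ = 2186, n = 4434; a·n₀/n = 912·2186/4434 = 449.6238; c·n₁/n = 748·2248/4434 = 379.2296
RR_MH = (802.6075 + 449.6238) / (429.4201 + 379.2296) = 1252.2313 / 808.6497 = 1.54855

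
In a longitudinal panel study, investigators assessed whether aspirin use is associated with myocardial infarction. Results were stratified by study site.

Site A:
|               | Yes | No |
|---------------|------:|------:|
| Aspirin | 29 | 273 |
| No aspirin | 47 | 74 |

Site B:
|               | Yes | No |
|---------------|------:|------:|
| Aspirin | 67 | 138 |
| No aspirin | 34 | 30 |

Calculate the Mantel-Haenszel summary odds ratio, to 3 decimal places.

OR_MH = Σ(aᵢdᵢ/nᵢ) / Σ(bᵢcᵢ/nᵢ), where nᵢ is the stratum total.
Stratum 1 (Site A): n = 423; a·d/n = 29·74/423 = 5.0733; b·c/n = 273·47/423 = 30.3333
Stratum 2 (Site B): n = 269; a·d/n = 67·30/269 = 7.4721; b·c/n = 138·34/269 = 17.4424
OR_MH = (5.0733 + 7.4721) / (30.3333 + 17.4424) = 12.5454 / 47.7757 = 0.26259

0.263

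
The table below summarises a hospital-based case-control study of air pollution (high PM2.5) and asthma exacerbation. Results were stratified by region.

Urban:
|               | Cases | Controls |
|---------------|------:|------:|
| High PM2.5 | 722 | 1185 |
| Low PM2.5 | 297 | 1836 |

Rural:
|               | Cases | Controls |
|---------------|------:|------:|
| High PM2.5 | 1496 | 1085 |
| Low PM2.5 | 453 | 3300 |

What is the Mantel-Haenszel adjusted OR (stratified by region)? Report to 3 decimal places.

6.724

OR_MH = Σ(aᵢdᵢ/nᵢ) / Σ(bᵢcᵢ/nᵢ), where nᵢ is the stratum total.
Stratum 1 (Urban): n = 4040; a·d/n = 722·1836/4040 = 328.1168; b·c/n = 1185·297/4040 = 87.1151
Stratum 2 (Rural): n = 6334; a·d/n = 1496·3300/6334 = 779.4127; b·c/n = 1085·453/6334 = 77.5979
OR_MH = (328.1168 + 779.4127) / (87.1151 + 77.5979) = 1107.5295 / 164.7130 = 6.72400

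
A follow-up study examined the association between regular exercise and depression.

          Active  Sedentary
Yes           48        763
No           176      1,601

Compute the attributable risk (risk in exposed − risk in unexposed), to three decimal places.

Reading the table with exposure as columns: a = 48 (Active, case), b = 176 (Active, non-case), c = 763 (Sedentary, case), d = 1601.
Risk in exposed = 48/224 = 0.214286; risk in unexposed = 763/2364 = 0.322758.
Risk difference = 0.214286 − 0.322758 = -0.108472

-0.108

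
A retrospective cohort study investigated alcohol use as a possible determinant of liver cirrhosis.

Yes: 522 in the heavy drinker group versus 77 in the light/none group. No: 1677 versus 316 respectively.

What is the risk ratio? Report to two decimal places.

1.21

From the description: a = 522, b = 1677, c = 77, d = 316.
Risk in exposed = 522/2199 = 0.23738; risk in unexposed = 77/393 = 0.19593.
RR = 0.23738 / 0.19593 = 1.21157
The risk among the exposed is 1.21 times that among the unexposed.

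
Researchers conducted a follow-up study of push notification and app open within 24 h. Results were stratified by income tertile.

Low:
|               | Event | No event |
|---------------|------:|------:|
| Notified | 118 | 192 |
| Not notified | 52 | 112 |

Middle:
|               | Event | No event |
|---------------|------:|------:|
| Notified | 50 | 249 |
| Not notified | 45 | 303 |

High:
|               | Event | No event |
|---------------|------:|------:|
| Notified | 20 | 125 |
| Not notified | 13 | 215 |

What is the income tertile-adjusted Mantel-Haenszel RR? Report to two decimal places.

1.34

RR_MH = Σ(aᵢ·n₀ᵢ/nᵢ) / Σ(cᵢ·n₁ᵢ/nᵢ), with n₁ᵢ = aᵢ+bᵢ (exposed), n₀ᵢ = cᵢ+dᵢ (unexposed), nᵢ = n₁ᵢ+n₀ᵢ.
Stratum 1 (Low): n₁ = 310, n₀ = 164, n = 474; a·n₀/n = 118·164/474 = 40.8270; c·n₁/n = 52·310/474 = 34.0084
Stratum 2 (Middle): n₁ = 299, n₀ = 348, n = 647; a·n₀/n = 50·348/647 = 26.8934; c·n₁/n = 45·299/647 = 20.7960
Stratum 3 (High): n₁ = 145, n₀ = 228, n = 373; a·n₀/n = 20·228/373 = 12.2252; c·n₁/n = 13·145/373 = 5.0536
RR_MH = (40.8270 + 26.8934 + 12.2252) / (34.0084 + 20.7960 + 5.0536) = 79.9456 / 59.8580 = 1.33559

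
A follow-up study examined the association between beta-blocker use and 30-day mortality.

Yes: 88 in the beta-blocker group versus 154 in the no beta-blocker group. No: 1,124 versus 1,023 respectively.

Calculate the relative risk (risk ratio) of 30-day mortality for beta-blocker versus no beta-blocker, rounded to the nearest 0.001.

From the description: a = 88, b = 1124, c = 154, d = 1023.
Risk in exposed = 88/1212 = 0.07261; risk in unexposed = 154/1177 = 0.13084.
RR = 0.07261 / 0.13084 = 0.55493
The risk is 45% lower among the exposed than among the unexposed.

0.555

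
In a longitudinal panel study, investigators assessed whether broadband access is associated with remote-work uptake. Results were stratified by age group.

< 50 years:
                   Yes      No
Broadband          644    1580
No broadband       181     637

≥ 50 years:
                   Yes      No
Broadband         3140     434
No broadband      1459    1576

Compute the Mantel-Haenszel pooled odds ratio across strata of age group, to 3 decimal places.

4.655

OR_MH = Σ(aᵢdᵢ/nᵢ) / Σ(bᵢcᵢ/nᵢ), where nᵢ is the stratum total.
Stratum 1 (< 50 years): n = 3042; a·d/n = 644·637/3042 = 134.8547; b·c/n = 1580·181/3042 = 94.0105
Stratum 2 (≥ 50 years): n = 6609; a·d/n = 3140·1576/6609 = 748.7729; b·c/n = 434·1459/6609 = 95.8097
OR_MH = (134.8547 + 748.7729) / (94.0105 + 95.8097) = 883.6276 / 189.8202 = 4.65508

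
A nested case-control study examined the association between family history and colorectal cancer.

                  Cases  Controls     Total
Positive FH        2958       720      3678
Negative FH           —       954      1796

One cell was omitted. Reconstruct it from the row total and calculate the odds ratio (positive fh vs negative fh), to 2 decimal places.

The missing cell is in the unexposed row: 1796 − 954 = 842.
So a = 2958, b = 720, c = 842, d = 954.
OR = (a·d)/(b·c) = (2958 × 954) / (720 × 842) = 2821932 / 606240 = 4.65481

4.65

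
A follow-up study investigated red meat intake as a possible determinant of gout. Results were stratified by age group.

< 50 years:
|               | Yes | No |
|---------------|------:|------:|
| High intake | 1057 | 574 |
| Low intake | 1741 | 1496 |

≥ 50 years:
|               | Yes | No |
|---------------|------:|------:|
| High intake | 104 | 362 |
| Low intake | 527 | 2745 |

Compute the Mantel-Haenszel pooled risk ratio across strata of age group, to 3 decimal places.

RR_MH = Σ(aᵢ·n₀ᵢ/nᵢ) / Σ(cᵢ·n₁ᵢ/nᵢ), with n₁ᵢ = aᵢ+bᵢ (exposed), n₀ᵢ = cᵢ+dᵢ (unexposed), nᵢ = n₁ᵢ+n₀ᵢ.
Stratum 1 (< 50 years): n₁ = 1631, n₀ = 3237, n = 4868; a·n₀/n = 1057·3237/4868 = 702.8572; c·n₁/n = 1741·1631/4868 = 583.3137
Stratum 2 (≥ 50 years): n₁ = 466, n₀ = 3272, n = 3738; a·n₀/n = 104·3272/3738 = 91.0348; c·n₁/n = 527·466/3738 = 65.6988
RR_MH = (702.8572 + 91.0348) / (583.3137 + 65.6988) = 793.8920 / 649.0125 = 1.22323

1.223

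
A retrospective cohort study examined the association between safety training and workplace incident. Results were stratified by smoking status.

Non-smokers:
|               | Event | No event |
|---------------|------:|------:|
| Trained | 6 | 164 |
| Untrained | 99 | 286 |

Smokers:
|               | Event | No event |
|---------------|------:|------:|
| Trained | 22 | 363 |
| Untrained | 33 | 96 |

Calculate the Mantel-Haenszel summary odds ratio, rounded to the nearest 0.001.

0.137

OR_MH = Σ(aᵢdᵢ/nᵢ) / Σ(bᵢcᵢ/nᵢ), where nᵢ is the stratum total.
Stratum 1 (Non-smokers): n = 555; a·d/n = 6·286/555 = 3.0919; b·c/n = 164·99/555 = 29.2541
Stratum 2 (Smokers): n = 514; a·d/n = 22·96/514 = 4.1089; b·c/n = 363·33/514 = 23.3054
OR_MH = (3.0919 + 4.1089) / (29.2541 + 23.3054) = 7.2008 / 52.5595 = 0.13700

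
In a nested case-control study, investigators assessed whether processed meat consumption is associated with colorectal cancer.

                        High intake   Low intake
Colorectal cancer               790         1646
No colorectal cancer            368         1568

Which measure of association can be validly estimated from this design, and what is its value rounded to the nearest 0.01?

Reading the table with exposure as columns: a = 790 (High intake, case), b = 368 (High intake, non-case), c = 1646 (Low intake, case), d = 1568.
This is a nested case-control study: participants were sampled on outcome status, so risks in the source population cannot be estimated directly — relative risk is not valid here. The odds ratio is the appropriate measure.
OR = (a·d)/(b·c) = (790 × 1568) / (368 × 1646) = 1238720 / 605728 = 2.04501

2.05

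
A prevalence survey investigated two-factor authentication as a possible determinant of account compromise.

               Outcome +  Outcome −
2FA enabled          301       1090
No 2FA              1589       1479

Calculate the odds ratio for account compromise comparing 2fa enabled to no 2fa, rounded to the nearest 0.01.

0.26

Cells: a = 301, b = 1090, c = 1589, d = 1479.
OR = (a·d)/(b·c) = (301 × 1479) / (1090 × 1589) = 445179 / 1732010 = 0.25703
Exposure is associated with lower odds of account compromise (OR = 0.26 < 1).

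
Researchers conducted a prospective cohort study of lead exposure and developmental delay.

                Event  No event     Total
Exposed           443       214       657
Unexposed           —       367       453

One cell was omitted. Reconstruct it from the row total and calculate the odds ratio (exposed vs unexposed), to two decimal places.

The missing cell is in the unexposed row: 453 − 367 = 86.
So a = 443, b = 214, c = 86, d = 367.
OR = (a·d)/(b·c) = (443 × 367) / (214 × 86) = 162581 / 18404 = 8.83400

8.83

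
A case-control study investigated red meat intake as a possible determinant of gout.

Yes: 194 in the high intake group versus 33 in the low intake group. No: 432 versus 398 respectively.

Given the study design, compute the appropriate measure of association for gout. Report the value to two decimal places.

5.42

From the description: a = 194, b = 432, c = 33, d = 398.
This is a case-control study: participants were sampled on outcome status, so risks in the source population cannot be estimated directly — relative risk is not valid here. The odds ratio is the appropriate measure.
OR = (a·d)/(b·c) = (194 × 398) / (432 × 33) = 77212 / 14256 = 5.41611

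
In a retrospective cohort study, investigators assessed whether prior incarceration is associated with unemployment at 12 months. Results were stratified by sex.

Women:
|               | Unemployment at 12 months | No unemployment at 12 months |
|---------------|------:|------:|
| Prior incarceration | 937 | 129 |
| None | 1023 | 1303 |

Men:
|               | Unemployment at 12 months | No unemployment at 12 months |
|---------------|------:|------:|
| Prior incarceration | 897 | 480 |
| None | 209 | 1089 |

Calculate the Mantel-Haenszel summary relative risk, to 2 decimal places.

RR_MH = Σ(aᵢ·n₀ᵢ/nᵢ) / Σ(cᵢ·n₁ᵢ/nᵢ), with n₁ᵢ = aᵢ+bᵢ (exposed), n₀ᵢ = cᵢ+dᵢ (unexposed), nᵢ = n₁ᵢ+n₀ᵢ.
Stratum 1 (Women): n₁ = 1066, n₀ = 2326, n = 3392; a·n₀/n = 937·2326/3392 = 642.5301; c·n₁/n = 1023·1066/3392 = 321.4971
Stratum 2 (Men): n₁ = 1377, n₀ = 1298, n = 2675; a·n₀/n = 897·1298/2675 = 435.2546; c·n₁/n = 209·1377/2675 = 107.5862
RR_MH = (642.5301 + 435.2546) / (321.4971 + 107.5862) = 1077.7847 / 429.0832 = 2.51183

2.51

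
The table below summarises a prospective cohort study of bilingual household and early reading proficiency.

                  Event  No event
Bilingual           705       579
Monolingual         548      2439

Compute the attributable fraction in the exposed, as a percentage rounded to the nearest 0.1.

66.6

Cells: a = 705, b = 579, c = 548, d = 2439.
Risk in exposed = 705/1284 = 0.54907; risk in unexposed = 548/2987 = 0.18346.
RR = 0.54907/0.18346 = 2.99281
AR% = (RR − 1)/RR × 100 = (2.99281 − 1)/2.99281 × 100 = 66.5866%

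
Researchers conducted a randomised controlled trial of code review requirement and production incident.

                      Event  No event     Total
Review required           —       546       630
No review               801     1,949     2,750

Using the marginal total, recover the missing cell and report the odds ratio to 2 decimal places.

The missing cell is in the exposed row: 630 − 546 = 84.
So a = 84, b = 546, c = 801, d = 1949.
OR = (a·d)/(b·c) = (84 × 1949) / (546 × 801) = 163716 / 437346 = 0.37434

0.37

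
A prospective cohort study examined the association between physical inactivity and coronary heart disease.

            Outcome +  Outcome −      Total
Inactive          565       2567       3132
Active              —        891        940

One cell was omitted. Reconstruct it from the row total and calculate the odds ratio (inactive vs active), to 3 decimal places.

4.002

The missing cell is in the unexposed row: 940 − 891 = 49.
So a = 565, b = 2567, c = 49, d = 891.
OR = (a·d)/(b·c) = (565 × 891) / (2567 × 49) = 503415 / 125783 = 4.00225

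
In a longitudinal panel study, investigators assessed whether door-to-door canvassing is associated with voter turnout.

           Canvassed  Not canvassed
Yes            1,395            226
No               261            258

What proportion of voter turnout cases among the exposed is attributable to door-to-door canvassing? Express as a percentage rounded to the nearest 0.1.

Reading the table with exposure as columns: a = 1395 (Canvassed, case), b = 261 (Canvassed, non-case), c = 226 (Not canvassed, case), d = 258.
Risk in exposed = 1395/1656 = 0.84239; risk in unexposed = 226/484 = 0.46694.
RR = 0.84239/0.46694 = 1.80406
AR% = (RR − 1)/RR × 100 = (1.80406 − 1)/1.80406 × 100 = 44.5694%

44.6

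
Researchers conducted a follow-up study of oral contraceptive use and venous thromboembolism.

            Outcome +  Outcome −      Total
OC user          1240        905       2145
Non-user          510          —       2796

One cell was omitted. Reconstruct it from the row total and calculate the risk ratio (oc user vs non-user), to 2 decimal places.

3.17

The missing cell is in the unexposed row: 2796 − 510 = 2286.
So a = 1240, b = 905, c = 510, d = 2286.
RR = [a/(a+b)] / [c/(c+d)] = (1240/2145) / (510/2796) = 0.57809/0.18240 = 3.16929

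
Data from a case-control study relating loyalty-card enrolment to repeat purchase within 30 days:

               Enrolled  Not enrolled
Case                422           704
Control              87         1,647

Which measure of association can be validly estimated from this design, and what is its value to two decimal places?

11.35

Reading the table with exposure as columns: a = 422 (Enrolled, case), b = 87 (Enrolled, non-case), c = 704 (Not enrolled, case), d = 1647.
This is a case-control study: participants were sampled on outcome status, so risks in the source population cannot be estimated directly — relative risk is not valid here. The odds ratio is the appropriate measure.
OR = (a·d)/(b·c) = (422 × 1647) / (87 × 704) = 695034 / 61248 = 11.34786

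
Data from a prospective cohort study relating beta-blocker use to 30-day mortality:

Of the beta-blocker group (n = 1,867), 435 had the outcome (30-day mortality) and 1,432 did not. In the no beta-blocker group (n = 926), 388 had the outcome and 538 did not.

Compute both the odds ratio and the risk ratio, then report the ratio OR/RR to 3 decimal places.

0.757

From the description: a = 435, b = 1432, c = 388, d = 538.
OR = (435·538)/(1432·388) = 234030/555616 = 0.42121
Risk in exposed = 435/1867 = 0.23299; risk in unexposed = 388/926 = 0.41901; RR = 0.55606
OR/RR = 0.42121 / 0.55606 = 0.75748
The outcome is not rare, so the OR lies further from 1 than the RR.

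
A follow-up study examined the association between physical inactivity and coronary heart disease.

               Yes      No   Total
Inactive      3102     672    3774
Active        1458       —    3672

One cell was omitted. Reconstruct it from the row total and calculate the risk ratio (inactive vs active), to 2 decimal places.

The missing cell is in the unexposed row: 3672 − 1458 = 2214.
So a = 3102, b = 672, c = 1458, d = 2214.
RR = [a/(a+b)] / [c/(c+d)] = (3102/3774) / (1458/3672) = 0.82194/0.39706 = 2.07007

2.07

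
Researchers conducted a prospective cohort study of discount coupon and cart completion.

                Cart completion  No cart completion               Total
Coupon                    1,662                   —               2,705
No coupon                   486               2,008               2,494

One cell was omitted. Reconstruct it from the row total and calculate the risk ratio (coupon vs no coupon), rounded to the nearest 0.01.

3.15

The missing cell is in the exposed row: 2705 − 1662 = 1043.
So a = 1662, b = 1043, c = 486, d = 2008.
RR = [a/(a+b)] / [c/(c+d)] = (1662/2705) / (486/2494) = 0.61442/0.19487 = 3.15300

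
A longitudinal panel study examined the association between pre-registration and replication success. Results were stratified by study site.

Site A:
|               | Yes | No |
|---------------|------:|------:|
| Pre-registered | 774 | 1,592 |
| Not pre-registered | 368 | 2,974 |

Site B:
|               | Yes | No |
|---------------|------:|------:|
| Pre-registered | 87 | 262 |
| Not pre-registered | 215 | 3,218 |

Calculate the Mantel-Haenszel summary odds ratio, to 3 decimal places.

OR_MH = Σ(aᵢdᵢ/nᵢ) / Σ(bᵢcᵢ/nᵢ), where nᵢ is the stratum total.
Stratum 1 (Site A): n = 5708; a·d/n = 774·2974/5708 = 403.2719; b·c/n = 1592·368/5708 = 102.6377
Stratum 2 (Site B): n = 3782; a·d/n = 87·3218/3782 = 74.0259; b·c/n = 262·215/3782 = 14.8942
OR_MH = (403.2719 + 74.0259) / (102.6377 + 14.8942) = 477.2978 / 117.5319 = 4.06101

4.061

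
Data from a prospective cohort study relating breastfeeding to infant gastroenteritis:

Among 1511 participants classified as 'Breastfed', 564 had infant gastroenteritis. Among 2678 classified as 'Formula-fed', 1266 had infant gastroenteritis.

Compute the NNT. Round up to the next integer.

11

Risk in treated group = 564/1511 = 0.37326; risk in control = 1266/2678 = 0.47274.
Absolute risk reduction = 0.47274 − 0.37326 = 0.09948
NNT = 1 / ARR = 1 / 0.09948 = 10.052 → round up → 11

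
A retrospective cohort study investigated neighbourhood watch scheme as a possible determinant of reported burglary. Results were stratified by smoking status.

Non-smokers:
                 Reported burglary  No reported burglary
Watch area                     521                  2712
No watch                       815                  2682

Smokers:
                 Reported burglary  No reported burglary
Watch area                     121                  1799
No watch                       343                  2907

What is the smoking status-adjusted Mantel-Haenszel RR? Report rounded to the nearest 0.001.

RR_MH = Σ(aᵢ·n₀ᵢ/nᵢ) / Σ(cᵢ·n₁ᵢ/nᵢ), with n₁ᵢ = aᵢ+bᵢ (exposed), n₀ᵢ = cᵢ+dᵢ (unexposed), nᵢ = n₁ᵢ+n₀ᵢ.
Stratum 1 (Non-smokers): n₁ = 3233, n₀ = 3497, n = 6730; a·n₀/n = 521·3497/6730 = 270.7187; c·n₁/n = 815·3233/6730 = 391.5149
Stratum 2 (Smokers): n₁ = 1920, n₀ = 3250, n = 5170; a·n₀/n = 121·3250/5170 = 76.0638; c·n₁/n = 343·1920/5170 = 127.3810
RR_MH = (270.7187 + 76.0638) / (391.5149 + 127.3810) = 346.7826 / 518.8959 = 0.66831

0.668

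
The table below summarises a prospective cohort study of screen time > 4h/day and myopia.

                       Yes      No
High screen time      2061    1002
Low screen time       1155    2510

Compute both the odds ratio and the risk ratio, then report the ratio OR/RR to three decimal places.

Cells: a = 2061, b = 1002, c = 1155, d = 2510.
OR = (2061·2510)/(1002·1155) = 5173110/1157310 = 4.46994
Risk in exposed = 2061/3063 = 0.67287; risk in unexposed = 1155/3665 = 0.31514; RR = 2.13512
OR/RR = 4.46994 / 2.13512 = 2.09353
The outcome is not rare, so the OR lies further from 1 than the RR.

2.094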